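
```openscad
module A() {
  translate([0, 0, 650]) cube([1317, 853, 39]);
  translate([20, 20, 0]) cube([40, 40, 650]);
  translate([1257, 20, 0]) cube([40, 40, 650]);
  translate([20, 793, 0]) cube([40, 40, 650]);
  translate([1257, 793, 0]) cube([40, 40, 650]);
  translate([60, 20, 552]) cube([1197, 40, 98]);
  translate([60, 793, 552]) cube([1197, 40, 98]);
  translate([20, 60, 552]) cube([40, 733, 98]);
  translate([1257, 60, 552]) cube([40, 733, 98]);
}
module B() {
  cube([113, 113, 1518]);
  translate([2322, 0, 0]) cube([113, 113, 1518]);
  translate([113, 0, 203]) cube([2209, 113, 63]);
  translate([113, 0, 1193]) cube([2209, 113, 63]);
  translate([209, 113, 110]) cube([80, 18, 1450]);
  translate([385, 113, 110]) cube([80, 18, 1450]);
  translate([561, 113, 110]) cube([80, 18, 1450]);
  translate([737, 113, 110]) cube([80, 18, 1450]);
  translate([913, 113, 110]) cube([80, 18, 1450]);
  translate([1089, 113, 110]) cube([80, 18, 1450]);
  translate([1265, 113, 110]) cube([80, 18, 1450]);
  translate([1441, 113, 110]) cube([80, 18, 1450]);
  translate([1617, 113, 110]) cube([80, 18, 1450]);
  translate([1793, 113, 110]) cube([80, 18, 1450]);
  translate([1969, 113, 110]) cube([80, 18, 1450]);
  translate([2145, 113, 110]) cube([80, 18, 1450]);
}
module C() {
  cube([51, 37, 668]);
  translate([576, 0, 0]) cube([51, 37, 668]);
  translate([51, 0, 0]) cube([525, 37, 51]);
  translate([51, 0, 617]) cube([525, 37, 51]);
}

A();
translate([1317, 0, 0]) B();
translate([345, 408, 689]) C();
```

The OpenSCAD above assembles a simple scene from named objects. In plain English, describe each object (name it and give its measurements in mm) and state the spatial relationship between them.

A is a table: top 1317 mm (x) × 853 mm (y), 39 mm thick, upper face at z = 689 mm, on four 40×40 mm square legs, each inset 20 mm from the nearest pair of top edges, running from z = 0 to the bottom of the top. Four apron rails, 40 mm thick and 98 mm tall, run between adjacent legs with their top edges flush with the underside of the top and their outer faces flush with the legs' outer faces.

B is a fence section. Two 113×113 mm posts, 1518 mm tall, stand on the floor with a clear span of 2209 mm between their inner faces. Two horizontal rails of 113×63 mm section span the gap between the posts with their undersides at z = 203 mm and z = 1193 mm, flush with the posts' −y face. 12 pickets, each 80 mm wide, 18 mm thick and 1450 mm tall, are fixed to the +y face of the rails with their bottoms at z = 110 mm, evenly spaced across the span with equal gaps (rounded down to the nearest mm) at the −x end and between each pair — any rounding remainder accumulates at the +x end.

C is a picture frame with a 525×566 mm rectangular opening (x by z) and a uniform 51 mm border on every side. Frame depth is 37 mm along y. It is built from two vertical stiles running the full outside height and two horizontal rails spanning the gap between the stiles.

The fence section is against the table's +x side, with their −y faces flush. The picture frame is on top of the table, centred.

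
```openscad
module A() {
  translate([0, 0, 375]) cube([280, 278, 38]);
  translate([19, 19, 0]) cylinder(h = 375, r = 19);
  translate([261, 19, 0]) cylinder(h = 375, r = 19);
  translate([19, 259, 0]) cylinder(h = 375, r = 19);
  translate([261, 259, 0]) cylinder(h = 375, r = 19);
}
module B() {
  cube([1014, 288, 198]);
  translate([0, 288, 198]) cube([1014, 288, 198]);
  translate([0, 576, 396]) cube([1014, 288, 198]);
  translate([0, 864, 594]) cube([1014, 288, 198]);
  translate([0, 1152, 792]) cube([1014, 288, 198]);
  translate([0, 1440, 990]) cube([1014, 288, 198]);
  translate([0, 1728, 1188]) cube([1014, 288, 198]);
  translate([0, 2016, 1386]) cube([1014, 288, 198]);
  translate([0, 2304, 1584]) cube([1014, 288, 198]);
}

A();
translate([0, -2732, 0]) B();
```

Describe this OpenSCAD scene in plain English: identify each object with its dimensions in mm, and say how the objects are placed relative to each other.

A is a four-legged stool. The seat is 280×278 mm, 38 mm thick, top at z = 413 mm. It stands on four round legs, each 38 mm in diameter, from z = 0 to the seat underside, each leg's axis is inset half a diameter from the nearest pair of seat edges (so the leg's bounding box is flush with the corner).

B is a straight staircase of 9 solid steps. Each step is 1014 mm wide (x), 288 mm deep (y, the going) and 198 mm tall (the rise). The first step rests on the floor; each subsequent step sits one going further in +y and one rise higher in +z, directly behind and above the previous step with no overlap.

The staircase is on the floor beside the stool on its −y side.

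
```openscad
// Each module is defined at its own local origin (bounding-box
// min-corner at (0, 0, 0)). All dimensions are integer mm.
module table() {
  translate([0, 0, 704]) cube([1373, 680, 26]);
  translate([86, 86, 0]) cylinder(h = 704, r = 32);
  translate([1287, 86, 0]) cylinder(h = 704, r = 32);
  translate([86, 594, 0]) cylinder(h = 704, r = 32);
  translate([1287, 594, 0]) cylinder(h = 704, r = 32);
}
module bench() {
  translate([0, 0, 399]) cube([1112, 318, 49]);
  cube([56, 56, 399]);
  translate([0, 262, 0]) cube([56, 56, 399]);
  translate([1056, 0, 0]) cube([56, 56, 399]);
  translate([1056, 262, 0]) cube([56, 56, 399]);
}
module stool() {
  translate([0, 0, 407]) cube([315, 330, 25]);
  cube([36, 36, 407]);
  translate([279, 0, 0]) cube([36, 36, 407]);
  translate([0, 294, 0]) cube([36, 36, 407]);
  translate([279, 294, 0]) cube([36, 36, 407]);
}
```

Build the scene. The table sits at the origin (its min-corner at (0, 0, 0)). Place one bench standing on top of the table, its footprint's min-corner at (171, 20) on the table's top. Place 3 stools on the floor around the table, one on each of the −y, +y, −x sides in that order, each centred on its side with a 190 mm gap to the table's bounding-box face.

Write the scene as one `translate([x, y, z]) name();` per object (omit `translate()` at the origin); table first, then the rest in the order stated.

table();
translate([171, 20, 730]) bench();
translate([529, -520, 0]) stool();
translate([529, 870, 0]) stool();
translate([-505, 175, 0]) stool();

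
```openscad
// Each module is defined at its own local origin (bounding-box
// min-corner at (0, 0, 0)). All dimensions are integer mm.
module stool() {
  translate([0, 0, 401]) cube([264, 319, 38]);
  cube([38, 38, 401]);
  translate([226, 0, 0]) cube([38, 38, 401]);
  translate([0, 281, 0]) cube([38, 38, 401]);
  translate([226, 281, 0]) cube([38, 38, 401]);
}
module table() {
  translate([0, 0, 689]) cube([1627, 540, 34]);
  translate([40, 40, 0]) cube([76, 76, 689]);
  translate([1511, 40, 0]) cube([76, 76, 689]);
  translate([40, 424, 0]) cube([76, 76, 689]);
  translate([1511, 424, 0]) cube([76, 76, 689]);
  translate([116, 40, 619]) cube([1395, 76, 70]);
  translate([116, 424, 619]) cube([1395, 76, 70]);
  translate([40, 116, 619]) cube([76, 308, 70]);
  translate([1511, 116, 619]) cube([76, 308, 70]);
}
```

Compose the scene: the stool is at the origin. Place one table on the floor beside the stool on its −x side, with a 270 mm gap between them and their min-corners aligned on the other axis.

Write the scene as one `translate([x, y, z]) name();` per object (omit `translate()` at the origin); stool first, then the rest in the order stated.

stool();
translate([-1897, 0, 0]) table();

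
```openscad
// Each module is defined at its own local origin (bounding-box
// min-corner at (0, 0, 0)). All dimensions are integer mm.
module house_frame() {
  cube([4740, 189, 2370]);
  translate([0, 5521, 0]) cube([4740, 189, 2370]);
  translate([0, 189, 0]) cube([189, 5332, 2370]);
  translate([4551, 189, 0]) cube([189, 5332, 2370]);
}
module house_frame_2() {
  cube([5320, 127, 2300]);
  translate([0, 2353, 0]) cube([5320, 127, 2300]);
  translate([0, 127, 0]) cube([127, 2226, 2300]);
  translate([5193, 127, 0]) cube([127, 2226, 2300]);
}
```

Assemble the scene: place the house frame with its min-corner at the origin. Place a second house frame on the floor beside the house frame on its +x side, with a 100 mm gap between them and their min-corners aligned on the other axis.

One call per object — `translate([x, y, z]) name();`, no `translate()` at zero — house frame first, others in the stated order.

house_frame();
translate([4840, 0, 0]) house_frame_2();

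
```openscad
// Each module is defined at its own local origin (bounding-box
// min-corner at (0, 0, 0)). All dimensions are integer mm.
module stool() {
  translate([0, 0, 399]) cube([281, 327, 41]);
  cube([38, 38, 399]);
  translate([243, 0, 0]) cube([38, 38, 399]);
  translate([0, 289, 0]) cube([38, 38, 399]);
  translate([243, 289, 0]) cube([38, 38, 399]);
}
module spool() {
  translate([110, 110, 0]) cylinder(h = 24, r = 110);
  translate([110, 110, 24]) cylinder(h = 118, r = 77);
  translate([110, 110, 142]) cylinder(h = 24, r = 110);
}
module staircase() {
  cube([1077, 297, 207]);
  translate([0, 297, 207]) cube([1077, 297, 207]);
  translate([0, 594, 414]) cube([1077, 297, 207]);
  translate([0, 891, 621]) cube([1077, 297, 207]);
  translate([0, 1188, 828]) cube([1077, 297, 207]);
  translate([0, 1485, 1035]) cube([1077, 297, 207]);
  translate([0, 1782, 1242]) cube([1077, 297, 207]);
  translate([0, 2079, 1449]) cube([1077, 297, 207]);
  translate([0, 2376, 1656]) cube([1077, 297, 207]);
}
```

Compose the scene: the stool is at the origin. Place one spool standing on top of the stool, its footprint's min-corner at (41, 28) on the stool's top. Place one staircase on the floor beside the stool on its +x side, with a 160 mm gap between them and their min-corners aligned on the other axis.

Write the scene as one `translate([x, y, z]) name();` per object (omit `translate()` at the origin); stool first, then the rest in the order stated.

stool();
translate([41, 28, 440]) spool();
translate([441, 0, 0]) staircase();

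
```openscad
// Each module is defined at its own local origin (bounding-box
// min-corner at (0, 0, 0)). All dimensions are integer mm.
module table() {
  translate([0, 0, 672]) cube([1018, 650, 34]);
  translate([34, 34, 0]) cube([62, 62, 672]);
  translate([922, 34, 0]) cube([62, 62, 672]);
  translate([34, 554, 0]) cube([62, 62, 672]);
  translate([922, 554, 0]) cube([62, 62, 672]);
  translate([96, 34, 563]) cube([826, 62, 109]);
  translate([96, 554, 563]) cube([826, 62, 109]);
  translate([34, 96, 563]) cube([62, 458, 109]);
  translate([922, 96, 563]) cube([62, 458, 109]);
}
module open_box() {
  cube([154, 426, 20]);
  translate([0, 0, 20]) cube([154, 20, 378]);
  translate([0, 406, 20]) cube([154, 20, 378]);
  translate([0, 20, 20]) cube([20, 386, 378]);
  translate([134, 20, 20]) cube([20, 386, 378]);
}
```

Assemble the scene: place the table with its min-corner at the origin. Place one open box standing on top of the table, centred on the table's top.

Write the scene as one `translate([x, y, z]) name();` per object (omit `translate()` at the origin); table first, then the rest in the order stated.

table();
translate([432, 112, 706]) open_box();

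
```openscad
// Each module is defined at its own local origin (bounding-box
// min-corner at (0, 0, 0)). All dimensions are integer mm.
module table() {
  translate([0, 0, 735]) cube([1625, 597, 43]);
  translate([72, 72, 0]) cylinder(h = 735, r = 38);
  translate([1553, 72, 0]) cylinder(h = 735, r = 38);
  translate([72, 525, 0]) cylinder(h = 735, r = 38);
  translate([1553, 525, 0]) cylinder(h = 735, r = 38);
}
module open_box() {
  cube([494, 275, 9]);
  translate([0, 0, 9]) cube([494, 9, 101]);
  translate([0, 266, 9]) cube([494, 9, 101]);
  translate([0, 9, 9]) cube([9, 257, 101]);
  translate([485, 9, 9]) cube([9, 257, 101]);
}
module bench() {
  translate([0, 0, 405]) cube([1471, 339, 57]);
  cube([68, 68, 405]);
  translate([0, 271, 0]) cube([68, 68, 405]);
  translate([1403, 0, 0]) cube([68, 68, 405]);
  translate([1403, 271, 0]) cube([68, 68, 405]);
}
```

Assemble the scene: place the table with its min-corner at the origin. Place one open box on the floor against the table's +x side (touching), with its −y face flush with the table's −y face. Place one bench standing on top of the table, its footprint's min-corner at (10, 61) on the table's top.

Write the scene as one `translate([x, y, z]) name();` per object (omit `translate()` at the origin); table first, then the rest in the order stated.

table();
translate([1625, 0, 0]) open_box();
translate([10, 61, 778]) bench();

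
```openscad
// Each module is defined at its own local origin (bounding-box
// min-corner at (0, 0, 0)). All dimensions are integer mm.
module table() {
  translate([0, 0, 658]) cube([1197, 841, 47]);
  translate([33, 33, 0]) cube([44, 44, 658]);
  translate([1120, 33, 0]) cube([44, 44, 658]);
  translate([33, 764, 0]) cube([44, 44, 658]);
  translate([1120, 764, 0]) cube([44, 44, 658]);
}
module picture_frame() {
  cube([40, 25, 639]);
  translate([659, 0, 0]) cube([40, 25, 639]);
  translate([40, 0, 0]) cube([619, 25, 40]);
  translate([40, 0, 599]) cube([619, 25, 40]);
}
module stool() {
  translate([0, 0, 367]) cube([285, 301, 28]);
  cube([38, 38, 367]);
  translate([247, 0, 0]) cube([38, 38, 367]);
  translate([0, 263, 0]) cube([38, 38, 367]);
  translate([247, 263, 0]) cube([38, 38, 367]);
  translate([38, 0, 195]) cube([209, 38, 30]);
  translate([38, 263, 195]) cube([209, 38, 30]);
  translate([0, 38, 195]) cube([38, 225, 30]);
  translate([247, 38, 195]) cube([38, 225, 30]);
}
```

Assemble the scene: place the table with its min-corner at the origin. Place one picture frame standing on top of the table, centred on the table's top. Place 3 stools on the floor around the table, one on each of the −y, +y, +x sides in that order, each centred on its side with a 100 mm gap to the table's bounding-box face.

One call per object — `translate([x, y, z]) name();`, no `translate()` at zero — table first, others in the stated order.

table();
translate([249, 408, 705]) picture_frame();
translate([456, -401, 0]) stool();
translate([456, 941, 0]) stool();
translate([1297, 270, 0]) stool();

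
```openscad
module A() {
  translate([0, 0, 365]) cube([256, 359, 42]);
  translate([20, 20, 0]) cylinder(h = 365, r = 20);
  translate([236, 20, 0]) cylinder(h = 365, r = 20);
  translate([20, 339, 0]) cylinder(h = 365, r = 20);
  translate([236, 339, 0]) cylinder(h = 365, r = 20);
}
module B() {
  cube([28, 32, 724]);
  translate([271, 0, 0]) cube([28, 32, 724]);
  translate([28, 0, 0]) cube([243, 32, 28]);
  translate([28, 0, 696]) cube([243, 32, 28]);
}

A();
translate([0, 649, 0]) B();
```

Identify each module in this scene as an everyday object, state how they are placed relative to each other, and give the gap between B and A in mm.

The picture frame's nearest face is 290 mm from the stool's +y face.

A is a stool. B is a picture frame. The picture frame is on the floor beside the stool on its +y side. The gap between the picture frame and the stool is 290 mm.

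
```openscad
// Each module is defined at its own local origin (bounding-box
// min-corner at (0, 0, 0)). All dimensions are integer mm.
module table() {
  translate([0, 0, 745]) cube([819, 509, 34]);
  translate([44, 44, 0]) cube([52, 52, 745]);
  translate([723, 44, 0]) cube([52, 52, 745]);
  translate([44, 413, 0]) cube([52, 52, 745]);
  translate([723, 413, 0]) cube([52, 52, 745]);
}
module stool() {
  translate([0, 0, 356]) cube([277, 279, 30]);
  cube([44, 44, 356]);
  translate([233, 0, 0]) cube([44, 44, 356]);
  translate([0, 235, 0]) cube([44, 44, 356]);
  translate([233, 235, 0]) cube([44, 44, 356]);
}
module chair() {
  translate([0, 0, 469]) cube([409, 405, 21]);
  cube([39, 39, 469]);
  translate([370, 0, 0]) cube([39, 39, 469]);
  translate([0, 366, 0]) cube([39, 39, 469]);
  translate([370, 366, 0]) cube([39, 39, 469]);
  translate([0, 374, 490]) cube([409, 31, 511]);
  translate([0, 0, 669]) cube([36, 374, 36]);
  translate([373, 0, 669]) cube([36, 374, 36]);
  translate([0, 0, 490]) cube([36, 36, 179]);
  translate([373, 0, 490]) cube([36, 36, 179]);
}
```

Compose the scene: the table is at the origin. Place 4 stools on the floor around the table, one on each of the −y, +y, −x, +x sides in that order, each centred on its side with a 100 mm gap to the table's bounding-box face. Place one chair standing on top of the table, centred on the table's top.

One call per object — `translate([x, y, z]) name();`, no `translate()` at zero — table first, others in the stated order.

table();
translate([271, -379, 0]) stool();
translate([271, 609, 0]) stool();
translate([-377, 115, 0]) stool();
translate([919, 115, 0]) stool();
translate([205, 52, 779]) chair();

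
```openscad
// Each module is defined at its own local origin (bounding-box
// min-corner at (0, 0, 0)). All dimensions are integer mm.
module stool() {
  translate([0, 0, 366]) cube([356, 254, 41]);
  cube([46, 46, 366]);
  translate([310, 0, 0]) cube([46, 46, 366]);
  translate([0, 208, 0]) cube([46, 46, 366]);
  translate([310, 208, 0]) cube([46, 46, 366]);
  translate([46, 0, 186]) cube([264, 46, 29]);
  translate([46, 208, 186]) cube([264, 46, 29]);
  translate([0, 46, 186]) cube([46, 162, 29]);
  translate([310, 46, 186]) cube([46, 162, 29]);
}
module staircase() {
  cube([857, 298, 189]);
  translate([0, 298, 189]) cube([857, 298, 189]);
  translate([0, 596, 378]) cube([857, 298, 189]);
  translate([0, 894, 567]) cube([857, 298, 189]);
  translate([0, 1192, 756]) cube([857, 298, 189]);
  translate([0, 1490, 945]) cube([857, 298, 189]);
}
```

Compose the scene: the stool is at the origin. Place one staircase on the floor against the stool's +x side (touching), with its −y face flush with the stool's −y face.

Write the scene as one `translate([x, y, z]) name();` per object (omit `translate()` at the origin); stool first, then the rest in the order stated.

stool();
translate([356, 0, 0]) staircase();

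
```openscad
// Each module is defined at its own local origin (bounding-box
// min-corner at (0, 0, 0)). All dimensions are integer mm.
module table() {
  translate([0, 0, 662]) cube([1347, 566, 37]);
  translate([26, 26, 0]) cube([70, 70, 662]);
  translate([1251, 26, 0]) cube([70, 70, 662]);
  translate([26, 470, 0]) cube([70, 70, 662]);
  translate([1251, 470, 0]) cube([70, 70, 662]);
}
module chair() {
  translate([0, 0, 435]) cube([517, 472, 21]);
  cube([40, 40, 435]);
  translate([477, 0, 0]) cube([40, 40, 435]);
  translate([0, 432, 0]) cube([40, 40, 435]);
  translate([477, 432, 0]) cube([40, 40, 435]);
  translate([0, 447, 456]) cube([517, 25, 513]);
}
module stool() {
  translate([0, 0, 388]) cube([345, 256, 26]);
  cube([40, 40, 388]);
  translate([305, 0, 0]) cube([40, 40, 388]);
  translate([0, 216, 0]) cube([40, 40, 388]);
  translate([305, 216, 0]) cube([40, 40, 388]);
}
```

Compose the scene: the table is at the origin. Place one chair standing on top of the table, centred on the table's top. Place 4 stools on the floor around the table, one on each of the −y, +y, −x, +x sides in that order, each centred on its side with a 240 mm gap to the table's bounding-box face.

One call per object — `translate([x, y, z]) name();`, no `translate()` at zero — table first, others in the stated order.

table();
translate([415, 47, 699]) chair();
translate([501, -496, 0]) stool();
translate([501, 806, 0]) stool();
translate([-585, 155, 0]) stool();
translate([1587, 155, 0]) stool();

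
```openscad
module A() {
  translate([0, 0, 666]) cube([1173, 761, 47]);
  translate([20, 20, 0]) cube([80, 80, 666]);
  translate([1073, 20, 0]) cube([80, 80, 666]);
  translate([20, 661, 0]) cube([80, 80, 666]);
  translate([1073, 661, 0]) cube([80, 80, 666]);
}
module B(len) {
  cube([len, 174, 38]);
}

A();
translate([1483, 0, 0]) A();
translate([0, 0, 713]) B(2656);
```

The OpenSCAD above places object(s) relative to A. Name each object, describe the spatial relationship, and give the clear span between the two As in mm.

A is a table. B is a beam. A beam spans the tops of two tables. The clear span between the two tables is 310 mm.

Second table starts at x = 1483; first ends at x = 1173; clear span = 1483 − 1173 = 310 mm.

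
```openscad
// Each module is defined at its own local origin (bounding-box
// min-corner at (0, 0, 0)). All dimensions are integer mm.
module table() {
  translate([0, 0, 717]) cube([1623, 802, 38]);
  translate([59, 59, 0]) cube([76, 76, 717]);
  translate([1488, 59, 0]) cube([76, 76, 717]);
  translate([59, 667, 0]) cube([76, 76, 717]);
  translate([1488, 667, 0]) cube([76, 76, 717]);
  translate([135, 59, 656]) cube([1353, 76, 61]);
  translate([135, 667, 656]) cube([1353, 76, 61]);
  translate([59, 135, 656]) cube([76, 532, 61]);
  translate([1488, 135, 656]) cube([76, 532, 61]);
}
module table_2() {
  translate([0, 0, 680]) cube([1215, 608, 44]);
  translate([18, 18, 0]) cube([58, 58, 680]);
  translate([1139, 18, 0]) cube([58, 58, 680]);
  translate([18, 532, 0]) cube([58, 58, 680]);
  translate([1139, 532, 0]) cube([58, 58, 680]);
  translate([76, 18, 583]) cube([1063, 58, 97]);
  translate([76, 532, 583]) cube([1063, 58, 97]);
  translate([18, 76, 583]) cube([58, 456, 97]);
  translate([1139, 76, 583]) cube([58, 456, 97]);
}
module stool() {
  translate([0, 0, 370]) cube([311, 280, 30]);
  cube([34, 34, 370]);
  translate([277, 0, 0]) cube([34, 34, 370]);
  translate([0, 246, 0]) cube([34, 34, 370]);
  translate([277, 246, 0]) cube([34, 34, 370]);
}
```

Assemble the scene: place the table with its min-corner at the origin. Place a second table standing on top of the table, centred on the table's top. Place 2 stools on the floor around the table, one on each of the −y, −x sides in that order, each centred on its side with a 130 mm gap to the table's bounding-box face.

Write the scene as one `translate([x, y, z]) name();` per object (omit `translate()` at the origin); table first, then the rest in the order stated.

table();
translate([204, 97, 755]) table_2();
translate([656, -410, 0]) stool();
translate([-441, 261, 0]) stool();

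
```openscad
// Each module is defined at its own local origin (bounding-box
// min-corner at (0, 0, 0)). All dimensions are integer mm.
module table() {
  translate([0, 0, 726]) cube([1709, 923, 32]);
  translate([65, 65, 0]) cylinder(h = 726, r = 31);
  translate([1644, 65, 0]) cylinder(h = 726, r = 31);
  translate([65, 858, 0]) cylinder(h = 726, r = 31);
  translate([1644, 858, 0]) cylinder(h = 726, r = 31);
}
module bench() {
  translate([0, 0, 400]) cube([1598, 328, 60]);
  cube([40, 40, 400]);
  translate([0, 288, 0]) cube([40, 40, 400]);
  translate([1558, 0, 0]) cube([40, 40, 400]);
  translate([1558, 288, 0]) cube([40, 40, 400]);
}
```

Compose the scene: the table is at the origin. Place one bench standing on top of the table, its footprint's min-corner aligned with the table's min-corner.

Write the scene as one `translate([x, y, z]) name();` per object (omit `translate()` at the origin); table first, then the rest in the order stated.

table();
translate([0, 0, 758]) bench();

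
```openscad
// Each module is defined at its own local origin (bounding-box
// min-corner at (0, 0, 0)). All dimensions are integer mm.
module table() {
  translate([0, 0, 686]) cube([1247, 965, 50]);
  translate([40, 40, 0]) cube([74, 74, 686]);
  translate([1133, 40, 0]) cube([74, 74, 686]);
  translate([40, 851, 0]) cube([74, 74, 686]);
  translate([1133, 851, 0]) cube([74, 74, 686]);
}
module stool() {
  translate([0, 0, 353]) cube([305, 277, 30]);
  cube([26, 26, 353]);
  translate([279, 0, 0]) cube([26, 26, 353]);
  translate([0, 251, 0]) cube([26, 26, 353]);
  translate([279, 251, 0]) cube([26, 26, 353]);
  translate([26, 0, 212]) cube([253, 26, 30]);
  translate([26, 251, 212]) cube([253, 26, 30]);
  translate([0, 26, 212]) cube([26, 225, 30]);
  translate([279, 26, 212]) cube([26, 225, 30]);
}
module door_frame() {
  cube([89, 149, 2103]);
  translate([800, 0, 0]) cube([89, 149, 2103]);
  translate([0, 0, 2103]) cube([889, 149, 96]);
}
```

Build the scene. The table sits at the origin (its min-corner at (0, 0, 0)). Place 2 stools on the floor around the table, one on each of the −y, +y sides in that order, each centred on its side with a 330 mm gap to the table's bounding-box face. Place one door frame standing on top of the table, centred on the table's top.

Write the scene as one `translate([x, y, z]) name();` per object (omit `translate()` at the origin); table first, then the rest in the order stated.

table();
translate([471, -607, 0]) stool();
translate([471, 1295, 0]) stool();
translate([179, 408, 736]) door_frame();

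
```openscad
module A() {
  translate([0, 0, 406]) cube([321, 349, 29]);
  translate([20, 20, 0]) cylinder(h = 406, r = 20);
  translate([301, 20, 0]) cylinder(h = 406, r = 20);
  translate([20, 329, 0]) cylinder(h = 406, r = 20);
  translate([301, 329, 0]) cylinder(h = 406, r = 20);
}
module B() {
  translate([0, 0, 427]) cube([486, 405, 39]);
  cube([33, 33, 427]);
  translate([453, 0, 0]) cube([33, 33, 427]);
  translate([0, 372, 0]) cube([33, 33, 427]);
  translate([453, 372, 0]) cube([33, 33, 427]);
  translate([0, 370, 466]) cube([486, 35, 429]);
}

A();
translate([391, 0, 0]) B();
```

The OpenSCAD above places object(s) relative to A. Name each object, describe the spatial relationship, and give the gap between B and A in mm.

A is a stool. B is a chair. The chair is on the floor beside the stool on its +x side. The gap between the chair and the stool is 70 mm.

The chair's nearest face is 70 mm from the stool's +x face.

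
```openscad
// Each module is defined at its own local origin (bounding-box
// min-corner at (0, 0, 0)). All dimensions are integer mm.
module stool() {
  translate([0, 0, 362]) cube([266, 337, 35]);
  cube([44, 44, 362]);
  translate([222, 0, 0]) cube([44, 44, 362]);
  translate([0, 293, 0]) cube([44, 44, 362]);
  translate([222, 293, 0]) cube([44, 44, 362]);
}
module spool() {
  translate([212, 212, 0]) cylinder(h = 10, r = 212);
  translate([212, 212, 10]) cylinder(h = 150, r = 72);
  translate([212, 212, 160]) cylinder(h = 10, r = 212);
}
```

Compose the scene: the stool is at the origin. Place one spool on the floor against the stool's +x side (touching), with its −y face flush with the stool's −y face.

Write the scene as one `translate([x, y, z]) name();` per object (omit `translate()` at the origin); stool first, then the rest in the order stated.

stool();
translate([266, 0, 0]) spool();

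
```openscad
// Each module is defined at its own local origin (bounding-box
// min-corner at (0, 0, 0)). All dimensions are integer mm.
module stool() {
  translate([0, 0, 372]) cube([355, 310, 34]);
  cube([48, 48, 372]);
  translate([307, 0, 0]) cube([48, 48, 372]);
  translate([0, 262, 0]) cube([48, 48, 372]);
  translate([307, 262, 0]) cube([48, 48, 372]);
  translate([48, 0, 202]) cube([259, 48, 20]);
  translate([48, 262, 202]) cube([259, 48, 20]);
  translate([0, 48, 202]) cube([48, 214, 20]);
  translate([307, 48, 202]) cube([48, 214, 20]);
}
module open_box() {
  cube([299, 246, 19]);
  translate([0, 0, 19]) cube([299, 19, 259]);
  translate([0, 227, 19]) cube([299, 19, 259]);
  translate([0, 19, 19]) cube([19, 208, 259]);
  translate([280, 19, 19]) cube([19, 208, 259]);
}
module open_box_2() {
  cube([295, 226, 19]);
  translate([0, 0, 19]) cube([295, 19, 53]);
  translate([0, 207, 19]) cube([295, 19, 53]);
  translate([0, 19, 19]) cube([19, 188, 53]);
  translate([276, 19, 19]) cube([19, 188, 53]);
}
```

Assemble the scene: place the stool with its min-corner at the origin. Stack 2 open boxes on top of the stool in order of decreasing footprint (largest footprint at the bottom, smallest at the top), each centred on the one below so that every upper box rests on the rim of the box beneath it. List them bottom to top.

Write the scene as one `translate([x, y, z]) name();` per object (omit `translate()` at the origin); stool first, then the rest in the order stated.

stool();
translate([28, 32, 406]) open_box();
translate([30, 42, 684]) open_box_2();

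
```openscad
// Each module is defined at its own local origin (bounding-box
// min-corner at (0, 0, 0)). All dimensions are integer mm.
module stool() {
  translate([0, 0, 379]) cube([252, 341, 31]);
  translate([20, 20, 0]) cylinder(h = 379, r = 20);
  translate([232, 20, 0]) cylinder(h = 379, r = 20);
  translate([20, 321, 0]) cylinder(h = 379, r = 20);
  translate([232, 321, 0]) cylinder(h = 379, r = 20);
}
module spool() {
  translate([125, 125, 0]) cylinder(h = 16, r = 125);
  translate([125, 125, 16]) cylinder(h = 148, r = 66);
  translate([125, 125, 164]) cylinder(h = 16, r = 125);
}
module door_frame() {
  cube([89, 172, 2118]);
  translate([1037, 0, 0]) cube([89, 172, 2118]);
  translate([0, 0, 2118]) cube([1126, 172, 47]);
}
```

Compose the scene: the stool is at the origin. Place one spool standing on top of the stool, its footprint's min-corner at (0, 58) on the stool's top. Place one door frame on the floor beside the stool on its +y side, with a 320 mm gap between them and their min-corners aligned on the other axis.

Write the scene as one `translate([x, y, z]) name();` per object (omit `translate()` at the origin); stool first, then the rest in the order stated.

stool();
translate([0, 58, 410]) spool();
translate([0, 661, 0]) door_frame();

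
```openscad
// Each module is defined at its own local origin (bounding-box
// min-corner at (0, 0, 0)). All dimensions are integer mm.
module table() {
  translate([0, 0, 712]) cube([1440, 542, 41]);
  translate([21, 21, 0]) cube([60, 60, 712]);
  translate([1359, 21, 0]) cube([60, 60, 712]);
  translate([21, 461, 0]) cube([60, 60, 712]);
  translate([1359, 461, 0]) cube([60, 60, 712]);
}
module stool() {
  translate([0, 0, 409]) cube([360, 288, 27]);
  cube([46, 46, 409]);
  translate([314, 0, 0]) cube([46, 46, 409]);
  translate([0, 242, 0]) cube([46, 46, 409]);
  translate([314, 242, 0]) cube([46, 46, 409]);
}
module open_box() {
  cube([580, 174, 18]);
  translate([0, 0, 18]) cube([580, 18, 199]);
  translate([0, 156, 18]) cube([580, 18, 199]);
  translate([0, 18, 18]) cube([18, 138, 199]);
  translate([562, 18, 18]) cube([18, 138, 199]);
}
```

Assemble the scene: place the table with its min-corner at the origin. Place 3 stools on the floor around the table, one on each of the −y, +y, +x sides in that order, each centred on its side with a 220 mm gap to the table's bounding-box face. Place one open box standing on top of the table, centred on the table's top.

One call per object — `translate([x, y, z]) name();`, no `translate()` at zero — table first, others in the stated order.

table();
translate([540, -508, 0]) stool();
translate([540, 762, 0]) stool();
translate([1660, 127, 0]) stool();
translate([430, 184, 753]) open_box();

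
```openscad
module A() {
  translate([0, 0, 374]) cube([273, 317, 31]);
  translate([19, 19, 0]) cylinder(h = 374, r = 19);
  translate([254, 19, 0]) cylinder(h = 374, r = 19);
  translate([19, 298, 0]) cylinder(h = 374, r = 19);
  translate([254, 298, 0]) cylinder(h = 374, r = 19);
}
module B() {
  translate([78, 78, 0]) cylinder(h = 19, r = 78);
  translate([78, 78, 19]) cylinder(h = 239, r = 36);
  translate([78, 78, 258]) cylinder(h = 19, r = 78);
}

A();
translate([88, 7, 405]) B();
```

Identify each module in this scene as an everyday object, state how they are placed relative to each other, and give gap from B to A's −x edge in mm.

A is a stool. B is a spool. The spool is on top of the stool. The gap from the spool to the stool's −x edge is 88 mm.

The spool's min-x is at 88; the stool's min-x is 0; gap = 88 mm.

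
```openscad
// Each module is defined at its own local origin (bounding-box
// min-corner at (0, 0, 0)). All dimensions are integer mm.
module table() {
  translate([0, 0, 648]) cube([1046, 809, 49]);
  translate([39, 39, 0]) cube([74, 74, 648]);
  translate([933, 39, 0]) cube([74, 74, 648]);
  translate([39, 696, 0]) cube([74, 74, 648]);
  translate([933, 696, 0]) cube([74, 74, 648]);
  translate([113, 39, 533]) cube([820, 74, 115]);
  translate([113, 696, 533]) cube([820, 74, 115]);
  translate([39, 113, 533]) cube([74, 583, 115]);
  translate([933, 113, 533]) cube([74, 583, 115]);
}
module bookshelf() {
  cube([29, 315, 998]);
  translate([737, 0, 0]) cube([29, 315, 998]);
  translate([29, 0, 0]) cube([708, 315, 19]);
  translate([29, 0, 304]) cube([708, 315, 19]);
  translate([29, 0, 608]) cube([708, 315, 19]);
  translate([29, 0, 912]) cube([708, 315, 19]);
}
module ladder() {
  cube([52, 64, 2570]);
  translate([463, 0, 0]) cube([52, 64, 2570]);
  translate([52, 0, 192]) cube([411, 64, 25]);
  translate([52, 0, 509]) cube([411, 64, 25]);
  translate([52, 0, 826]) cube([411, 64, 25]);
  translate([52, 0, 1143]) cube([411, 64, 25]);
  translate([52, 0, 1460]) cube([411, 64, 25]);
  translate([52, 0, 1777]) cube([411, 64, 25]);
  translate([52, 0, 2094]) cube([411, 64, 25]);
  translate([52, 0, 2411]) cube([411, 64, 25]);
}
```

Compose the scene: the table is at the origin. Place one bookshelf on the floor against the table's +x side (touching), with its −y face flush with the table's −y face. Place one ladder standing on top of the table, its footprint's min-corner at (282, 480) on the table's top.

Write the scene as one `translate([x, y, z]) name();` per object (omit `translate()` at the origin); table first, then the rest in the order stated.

table();
translate([1046, 0, 0]) bookshelf();
translate([282, 480, 697]) ladder();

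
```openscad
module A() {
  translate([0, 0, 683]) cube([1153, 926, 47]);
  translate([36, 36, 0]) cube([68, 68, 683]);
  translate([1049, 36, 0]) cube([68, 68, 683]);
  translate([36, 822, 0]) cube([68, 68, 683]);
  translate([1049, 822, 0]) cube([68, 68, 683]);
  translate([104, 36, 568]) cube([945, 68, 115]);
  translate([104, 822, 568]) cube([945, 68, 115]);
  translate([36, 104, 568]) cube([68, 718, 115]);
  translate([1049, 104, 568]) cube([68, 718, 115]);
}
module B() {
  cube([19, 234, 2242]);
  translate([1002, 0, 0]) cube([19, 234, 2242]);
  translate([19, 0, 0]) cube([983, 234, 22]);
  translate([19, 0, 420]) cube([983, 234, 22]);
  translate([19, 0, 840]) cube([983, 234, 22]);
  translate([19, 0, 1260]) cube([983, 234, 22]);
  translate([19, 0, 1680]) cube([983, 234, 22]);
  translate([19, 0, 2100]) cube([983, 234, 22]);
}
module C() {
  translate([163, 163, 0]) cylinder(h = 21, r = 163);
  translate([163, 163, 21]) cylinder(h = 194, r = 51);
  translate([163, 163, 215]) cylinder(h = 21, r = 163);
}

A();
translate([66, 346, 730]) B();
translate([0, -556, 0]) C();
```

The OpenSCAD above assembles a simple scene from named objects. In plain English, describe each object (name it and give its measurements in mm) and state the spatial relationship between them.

A is a table with a 1153×926 mm rectangular top, 47 mm thick, top surface at z = 730 mm, supported by four 68×68 mm square legs, each inset 36 mm from the nearest pair of top edges, running from the floor. Four apron rails, 68 mm thick and 115 mm tall, run between adjacent legs with their top edges flush with the underside of the top and their outer faces flush with the legs' outer faces.

B is a bookshelf 1021 mm wide overall, 234 mm deep and 2242 mm tall. The two sides are 19 mm thick vertical panels. 6 horizontal shelves of 22 mm thickness span between the inner faces of the sides; the lowest shelf sits on the floor and shelves are stacked with a clear vertical gap of 398 mm between each pair.

C is a spool: two coaxial disc flanges of radius 163 mm and thickness 21 mm, joined by a core cylinder of radius 51 mm and height 194 mm. The lower flange rests on z = 0 and the three cylinders share a vertical axis.

The bookshelf is on top of the table, centred. The spool is on the floor beside the table on its −y side.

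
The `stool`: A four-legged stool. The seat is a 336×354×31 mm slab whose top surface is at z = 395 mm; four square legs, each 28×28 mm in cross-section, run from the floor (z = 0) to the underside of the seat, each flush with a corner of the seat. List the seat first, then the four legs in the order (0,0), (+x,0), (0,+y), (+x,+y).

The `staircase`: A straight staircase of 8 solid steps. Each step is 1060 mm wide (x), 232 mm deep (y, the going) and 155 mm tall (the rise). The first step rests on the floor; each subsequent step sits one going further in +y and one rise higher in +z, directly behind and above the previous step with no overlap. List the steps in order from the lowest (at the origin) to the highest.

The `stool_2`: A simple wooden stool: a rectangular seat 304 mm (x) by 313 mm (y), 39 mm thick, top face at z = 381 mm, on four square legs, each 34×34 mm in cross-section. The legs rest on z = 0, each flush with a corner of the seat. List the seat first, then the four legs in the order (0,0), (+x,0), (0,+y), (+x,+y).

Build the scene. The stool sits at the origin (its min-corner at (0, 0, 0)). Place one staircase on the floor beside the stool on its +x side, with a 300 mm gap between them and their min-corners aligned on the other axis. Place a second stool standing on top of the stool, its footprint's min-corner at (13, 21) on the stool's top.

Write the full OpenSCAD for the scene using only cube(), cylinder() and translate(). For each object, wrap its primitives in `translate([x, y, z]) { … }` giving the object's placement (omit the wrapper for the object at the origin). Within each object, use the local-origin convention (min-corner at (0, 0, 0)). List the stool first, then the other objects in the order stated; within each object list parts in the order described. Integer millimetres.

translate([0, 0, 364]) cube([336, 354, 31]);
cube([28, 28, 364]);
translate([308, 0, 0]) cube([28, 28, 364]);
translate([0, 326, 0]) cube([28, 28, 364]);
translate([308, 326, 0]) cube([28, 28, 364]);
translate([636, 0, 0]) {
  cube([1060, 232, 155]);
  translate([0, 232, 155]) cube([1060, 232, 155]);
  translate([0, 464, 310]) cube([1060, 232, 155]);
  translate([0, 696, 465]) cube([1060, 232, 155]);
  translate([0, 928, 620]) cube([1060, 232, 155]);
  translate([0, 1160, 775]) cube([1060, 232, 155]);
  translate([0, 1392, 930]) cube([1060, 232, 155]);
  translate([0, 1624, 1085]) cube([1060, 232, 155]);
}
translate([13, 21, 395]) {
  translate([0, 0, 342]) cube([304, 313, 39]);
  cube([34, 34, 342]);
  translate([270, 0, 0]) cube([34, 34, 342]);
  translate([0, 279, 0]) cube([34, 34, 342]);
  translate([270, 279, 0]) cube([34, 34, 342]);
}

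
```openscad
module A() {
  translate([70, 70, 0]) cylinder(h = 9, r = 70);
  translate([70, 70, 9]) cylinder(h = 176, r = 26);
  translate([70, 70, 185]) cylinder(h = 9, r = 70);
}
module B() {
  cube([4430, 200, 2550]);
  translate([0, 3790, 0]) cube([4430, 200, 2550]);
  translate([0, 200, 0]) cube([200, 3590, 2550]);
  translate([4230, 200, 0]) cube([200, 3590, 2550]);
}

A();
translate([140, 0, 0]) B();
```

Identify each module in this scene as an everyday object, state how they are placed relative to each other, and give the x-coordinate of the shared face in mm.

The spool's +x face and the house frame's −x face are both at x = 140 mm.

A is a spool. B is a house frame. The house frame is against the spool's +x side, with their −y faces flush. The x-coordinate of the shared face is 140 mm.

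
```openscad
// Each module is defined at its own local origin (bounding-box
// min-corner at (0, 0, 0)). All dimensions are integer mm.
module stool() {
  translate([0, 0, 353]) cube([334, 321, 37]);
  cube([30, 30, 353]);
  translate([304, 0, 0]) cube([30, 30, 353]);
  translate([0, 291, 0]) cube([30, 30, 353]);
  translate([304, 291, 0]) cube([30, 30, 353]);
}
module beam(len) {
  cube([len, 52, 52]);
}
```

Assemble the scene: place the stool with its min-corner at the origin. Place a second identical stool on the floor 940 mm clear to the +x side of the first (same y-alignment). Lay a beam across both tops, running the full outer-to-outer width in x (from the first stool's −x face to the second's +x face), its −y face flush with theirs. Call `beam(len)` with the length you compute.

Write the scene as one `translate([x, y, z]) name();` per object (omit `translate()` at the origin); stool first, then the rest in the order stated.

stool();
translate([1274, 0, 0]) stool();
translate([0, 0, 390]) beam(1608);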